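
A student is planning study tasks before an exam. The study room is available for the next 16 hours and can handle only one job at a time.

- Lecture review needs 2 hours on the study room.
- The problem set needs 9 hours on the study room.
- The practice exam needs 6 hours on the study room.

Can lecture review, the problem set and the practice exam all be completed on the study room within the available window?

No

Running back to back, the jobs need 2 + 9 + 6 = 17 hours on the study room.
Since 17 > 16, they cannot all fit.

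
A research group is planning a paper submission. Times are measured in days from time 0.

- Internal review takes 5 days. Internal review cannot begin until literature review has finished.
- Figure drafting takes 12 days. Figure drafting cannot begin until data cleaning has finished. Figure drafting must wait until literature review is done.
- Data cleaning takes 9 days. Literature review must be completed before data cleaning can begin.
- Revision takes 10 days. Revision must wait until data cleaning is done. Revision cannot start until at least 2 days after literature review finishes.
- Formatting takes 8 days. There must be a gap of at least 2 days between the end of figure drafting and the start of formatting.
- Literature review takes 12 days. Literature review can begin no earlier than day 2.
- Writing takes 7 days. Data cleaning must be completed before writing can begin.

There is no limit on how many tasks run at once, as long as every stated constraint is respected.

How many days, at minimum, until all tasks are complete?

Literature review waits on its own release at day 2, so it starts at day 2 and finishes at 2 + 12 = day 14.
After literature review (finishes day 14), internal review can start at day 14 and finishes at day 19.
Data cleaning cannot begin until literature review (finishes day 14). It runs from day 14 to 14 + 9 = day 23.
For revision: data cleaning (finishes day 23); literature review (finishes day 14, plus 2-day gap → day 16). Taking the maximum gives a start of day 23, and it finishes at 23 + 10 = day 33.
Writing waits on data cleaning (finishes day 23), so it starts at day 23 and finishes at 23 + 7 = day 30.
Figure drafting has to wait for data cleaning (finishes day 23); literature review (finishes day 14). The latest of these is day 23, so figure drafting runs day 23 to 23 + 12 = day 35.
Formatting cannot begin until figure drafting (finishes day 35, plus 2-day gap → day 37). It runs from day 37 to 37 + 8 = day 45.
All tasks are finished once the last one completes. Finish times: Literature review at 14, Data cleaning at 23, Figure drafting at 35, Writing at 30, Internal review at 19, Revision at 33, Formatting at 45. The latest is day 45.

45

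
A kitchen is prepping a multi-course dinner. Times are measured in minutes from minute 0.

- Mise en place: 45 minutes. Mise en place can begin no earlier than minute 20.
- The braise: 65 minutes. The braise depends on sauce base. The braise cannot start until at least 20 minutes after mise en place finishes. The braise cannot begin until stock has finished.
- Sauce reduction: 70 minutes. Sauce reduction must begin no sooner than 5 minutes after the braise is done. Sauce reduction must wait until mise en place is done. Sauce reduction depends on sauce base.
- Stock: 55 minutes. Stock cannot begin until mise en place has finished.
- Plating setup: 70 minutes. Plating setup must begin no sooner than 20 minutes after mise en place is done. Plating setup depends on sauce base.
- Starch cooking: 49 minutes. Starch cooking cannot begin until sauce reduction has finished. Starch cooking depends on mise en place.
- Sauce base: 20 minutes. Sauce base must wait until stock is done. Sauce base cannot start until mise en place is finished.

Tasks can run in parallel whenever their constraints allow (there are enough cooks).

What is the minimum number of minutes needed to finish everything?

Mise en place waits on its own release at minute 20, so it starts at minute 20 and finishes at 20 + 45 = minute 65.
After mise en place (finishes minute 65), stock can start at minute 65 and finishes at minute 120.
Sauce base needs all of stock (finishes minute 120); mise en place (finishes minute 65). That puts its earliest start at minute 120; it finishes at 120 + 20 = minute 140.
Plating setup has to wait for mise en place (finishes minute 65, plus 20-minute gap → minute 85); sauce base (finishes minute 140). The latest of these is minute 140, so plating setup runs minute 140 to 140 + 70 = minute 210.
For the braise: sauce base (finishes minute 140); mise en place (finishes minute 65, plus 20-minute gap → minute 85); stock (finishes minute 120). Taking the maximum gives a start of minute 140, and it finishes at 140 + 65 = minute 205.
Sauce reduction cannot start until the braise (finishes minute 205, plus 5-minute gap → minute 210); mise en place (finishes minute 65); sauce base (finishes minute 140). The controlling bound is minute 210, so sauce reduction finishes at 210 + 70 = minute 280.
Starch cooking has to wait for sauce reduction (finishes minute 280); mise en place (finishes minute 65). The latest of these is minute 280, so starch cooking runs minute 280 to 280 + 49 = minute 329.
All tasks are finished once the last one completes. Finish times: Mise en place at 65, Stock at 120, Sauce base at 140, The braise at 205, Sauce reduction at 280, Starch cooking at 329, Plating setup at 210. The latest is minute 329.

329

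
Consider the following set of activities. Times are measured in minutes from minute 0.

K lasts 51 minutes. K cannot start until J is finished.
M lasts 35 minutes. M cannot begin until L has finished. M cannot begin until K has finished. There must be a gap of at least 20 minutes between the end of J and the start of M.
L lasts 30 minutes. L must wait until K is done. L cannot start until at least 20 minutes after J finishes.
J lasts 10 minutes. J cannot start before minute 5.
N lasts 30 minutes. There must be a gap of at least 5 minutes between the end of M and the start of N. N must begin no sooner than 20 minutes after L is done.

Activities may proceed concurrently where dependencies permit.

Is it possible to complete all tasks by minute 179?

Yes

J waits on its own release at minute 5, so it starts at minute 5 and finishes at 5 + 10 = minute 15.
After J (finishes minute 15), K can start at minute 15 and finishes at minute 66.
L has to wait for K (finishes minute 66); J (finishes minute 15, plus 20-minute gap → minute 35). The latest of these is minute 66, so L runs minute 66 to 66 + 30 = minute 96.
M cannot start until L (finishes minute 96); K (finishes minute 66); J (finishes minute 15, plus 20-minute gap → minute 35). The controlling bound is minute 96, so M finishes at 96 + 35 = minute 131.
N cannot start until M (finishes minute 131, plus 5-minute gap → minute 136); L (finishes minute 96, plus 20-minute gap → minute 116). The controlling bound is minute 136, so N finishes at 136 + 30 = minute 166.
Every task is finished by minute 166, which is no later than the deadline of 179, so the schedule is feasible.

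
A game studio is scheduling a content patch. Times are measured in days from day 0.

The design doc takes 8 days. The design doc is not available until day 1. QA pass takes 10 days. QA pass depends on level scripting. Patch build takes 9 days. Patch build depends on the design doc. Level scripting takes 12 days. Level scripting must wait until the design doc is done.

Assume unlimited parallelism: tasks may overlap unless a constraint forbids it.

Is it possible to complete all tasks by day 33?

The design doc waits on its own release at day 1, so it starts at day 1 and finishes at 1 + 8 = day 9.
Patch build waits on the design doc (finishes day 9), so it starts at day 9 and finishes at 9 + 9 = day 18.
Level scripting cannot begin until the design doc (finishes day 9). It runs from day 9 to 9 + 12 = day 21.
QA pass waits on level scripting (finishes day 21), so it starts at day 21 and finishes at 21 + 10 = day 31.
Every task is finished by day 31, which is no later than the deadline of 33, so the schedule is feasible.

Yes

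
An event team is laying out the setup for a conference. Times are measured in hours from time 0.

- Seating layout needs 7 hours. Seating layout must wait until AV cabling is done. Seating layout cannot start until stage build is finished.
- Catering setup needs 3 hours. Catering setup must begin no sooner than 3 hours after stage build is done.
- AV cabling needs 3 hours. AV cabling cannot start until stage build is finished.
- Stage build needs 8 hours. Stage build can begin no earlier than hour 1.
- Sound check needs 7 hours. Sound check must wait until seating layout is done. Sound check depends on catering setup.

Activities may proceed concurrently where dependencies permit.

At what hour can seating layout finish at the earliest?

After its own release at hour 1, stage build can start at hour 1 and finishes at hour 9.
AV cabling cannot begin until stage build (finishes hour 9). It runs from hour 9 to 9 + 3 = hour 12.
For seating layout: AV cabling (finishes hour 12); stage build (finishes hour 9). Taking the maximum gives a start of hour 12, and it finishes at 12 + 7 = hour 19.

19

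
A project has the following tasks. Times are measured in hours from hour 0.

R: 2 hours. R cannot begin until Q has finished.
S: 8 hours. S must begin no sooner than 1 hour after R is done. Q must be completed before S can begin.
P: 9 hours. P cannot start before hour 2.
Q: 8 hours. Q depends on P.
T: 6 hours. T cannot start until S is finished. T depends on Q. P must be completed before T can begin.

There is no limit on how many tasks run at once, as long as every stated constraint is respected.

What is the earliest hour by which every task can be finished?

After its own release at hour 2, P can start at hour 2 and finishes at hour 11.
After P (finishes hour 11), Q can start at hour 11 and finishes at hour 19.
R cannot begin until Q (finishes hour 19). It runs from hour 19 to 19 + 2 = hour 21.
For S: R (finishes hour 21, plus 1-hour gap → hour 22); Q (finishes hour 19). Taking the maximum gives a start of hour 22, and it finishes at 22 + 8 = hour 30.
For T: S (finishes hour 30); Q (finishes hour 19); P (finishes hour 11). Taking the maximum gives a start of hour 30, and it finishes at 30 + 6 = hour 36.
All tasks are finished once the last one completes. Finish times: P at 11, Q at 19, R at 21, S at 30, T at 36. The latest is hour 36.

36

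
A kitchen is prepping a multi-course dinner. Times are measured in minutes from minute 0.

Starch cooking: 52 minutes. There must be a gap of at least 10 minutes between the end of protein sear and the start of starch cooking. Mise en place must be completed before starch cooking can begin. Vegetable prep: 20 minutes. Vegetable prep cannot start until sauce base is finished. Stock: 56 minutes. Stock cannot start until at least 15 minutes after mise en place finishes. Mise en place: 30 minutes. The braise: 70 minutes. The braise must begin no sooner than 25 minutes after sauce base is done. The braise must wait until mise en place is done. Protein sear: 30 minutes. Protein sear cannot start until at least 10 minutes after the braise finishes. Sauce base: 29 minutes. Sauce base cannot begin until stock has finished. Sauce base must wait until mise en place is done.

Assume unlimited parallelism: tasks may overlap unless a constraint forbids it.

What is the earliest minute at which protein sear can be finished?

265

Nothing blocks mise en place, so it runs from minute 0 to minute 30.
After mise en place (finishes minute 30, plus 15-minute gap → minute 45), stock can start at minute 45 and finishes at minute 101.
For sauce base: stock (finishes minute 101); mise en place (finishes minute 30). Taking the maximum gives a start of minute 101, and it finishes at 101 + 29 = minute 130.
For the braise: sauce base (finishes minute 130, plus 25-minute gap → minute 155); mise en place (finishes minute 30). Taking the maximum gives a start of minute 155, and it finishes at 155 + 70 = minute 225.
After the braise (finishes minute 225, plus 10-minute gap → minute 235), protein sear can start at minute 235 and finishes at minute 265.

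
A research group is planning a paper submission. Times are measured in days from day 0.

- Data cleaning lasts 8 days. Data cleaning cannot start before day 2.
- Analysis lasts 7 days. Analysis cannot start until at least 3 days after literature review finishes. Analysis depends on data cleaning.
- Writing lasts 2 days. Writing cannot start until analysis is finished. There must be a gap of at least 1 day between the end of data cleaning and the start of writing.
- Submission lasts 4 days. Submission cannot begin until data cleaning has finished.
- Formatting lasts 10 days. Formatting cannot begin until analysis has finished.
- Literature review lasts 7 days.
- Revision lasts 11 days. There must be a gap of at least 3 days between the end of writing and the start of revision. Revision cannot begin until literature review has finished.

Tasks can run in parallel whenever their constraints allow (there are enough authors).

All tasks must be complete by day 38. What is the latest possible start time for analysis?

15

Nothing follows revision; the deadline of day 38 is its only limit. It must start by 38 − 11 = day 27.
Writing feeds into revision (must start by day 27, minus 3-day gap → day 24); so writing must finish by day 24 and therefore start by day 22.
To finish by day 38, formatting (duration 10) must start no later than day 28.
Analysis must finish in time for writing (must start by day 22); formatting (must start by day 28). The tightest is day 22, so analysis must start by 22 − 7 = day 15.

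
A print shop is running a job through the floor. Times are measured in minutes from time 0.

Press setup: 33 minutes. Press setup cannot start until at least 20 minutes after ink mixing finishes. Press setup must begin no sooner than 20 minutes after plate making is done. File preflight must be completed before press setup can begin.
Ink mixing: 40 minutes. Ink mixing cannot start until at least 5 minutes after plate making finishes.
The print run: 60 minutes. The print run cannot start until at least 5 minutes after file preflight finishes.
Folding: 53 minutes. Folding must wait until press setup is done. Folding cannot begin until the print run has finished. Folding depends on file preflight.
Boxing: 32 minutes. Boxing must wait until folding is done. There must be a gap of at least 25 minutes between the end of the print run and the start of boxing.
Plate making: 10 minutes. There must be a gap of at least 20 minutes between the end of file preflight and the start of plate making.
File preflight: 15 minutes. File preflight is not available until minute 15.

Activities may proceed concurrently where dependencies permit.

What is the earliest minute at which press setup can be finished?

File preflight cannot begin until its own release at minute 15. It runs from minute 15 to 15 + 15 = minute 30.
Plate making cannot begin until file preflight (finishes minute 30, plus 20-minute gap → minute 50). It runs from minute 50 to 50 + 10 = minute 60.
Ink mixing waits on plate making (finishes minute 60, plus 5-minute gap → minute 65), so it starts at minute 65 and finishes at 65 + 40 = minute 105.
Press setup needs all of ink mixing (finishes minute 105, plus 20-minute gap → minute 125); plate making (finishes minute 60, plus 20-minute gap → minute 80); file preflight (finishes minute 30). That puts its earliest start at minute 125; it finishes at 125 + 33 = minute 158.

158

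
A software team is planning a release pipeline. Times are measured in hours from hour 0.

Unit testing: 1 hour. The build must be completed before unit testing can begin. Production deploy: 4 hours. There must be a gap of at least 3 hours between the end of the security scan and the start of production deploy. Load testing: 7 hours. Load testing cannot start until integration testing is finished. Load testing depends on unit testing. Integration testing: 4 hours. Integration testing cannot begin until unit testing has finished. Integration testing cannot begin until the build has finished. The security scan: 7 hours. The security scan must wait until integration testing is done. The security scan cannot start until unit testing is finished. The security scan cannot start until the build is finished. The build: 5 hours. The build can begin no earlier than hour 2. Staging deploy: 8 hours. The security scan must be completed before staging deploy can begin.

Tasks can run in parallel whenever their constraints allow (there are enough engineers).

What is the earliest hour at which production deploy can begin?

22

After its own release at hour 2, the build can start at hour 2 and finishes at hour 7.
Unit testing waits on the build (finishes hour 7), so it starts at hour 7 and finishes at 7 + 1 = hour 8.
Integration testing has to wait for unit testing (finishes hour 8); the build (finishes hour 7). The latest of these is hour 8, so integration testing runs hour 8 to 8 + 4 = hour 12.
The security scan needs all of integration testing (finishes hour 12); unit testing (finishes hour 8); the build (finishes hour 7). That puts its earliest start at hour 12; it finishes at 12 + 7 = hour 19.
Production deploy waits on the security scan (finishes hour 19, plus 3-hour gap → hour 22), so the earliest it can start is hour 22.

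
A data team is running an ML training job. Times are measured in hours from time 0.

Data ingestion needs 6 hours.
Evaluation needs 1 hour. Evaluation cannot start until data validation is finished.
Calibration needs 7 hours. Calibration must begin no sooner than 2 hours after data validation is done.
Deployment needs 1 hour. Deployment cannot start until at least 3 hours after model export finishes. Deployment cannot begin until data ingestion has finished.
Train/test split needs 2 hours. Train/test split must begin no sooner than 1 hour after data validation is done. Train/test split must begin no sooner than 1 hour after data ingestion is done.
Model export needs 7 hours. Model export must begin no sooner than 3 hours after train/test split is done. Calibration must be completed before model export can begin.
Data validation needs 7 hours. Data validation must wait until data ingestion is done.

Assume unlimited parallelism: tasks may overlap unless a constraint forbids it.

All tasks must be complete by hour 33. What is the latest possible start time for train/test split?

Deployment must finish by hour 33; it takes 1 hour, so it must start by 33 − 1 = hour 32.
Model export feeds into deployment (must start by hour 32, minus 3-hour gap → hour 29); so model export must finish by hour 29 and therefore start by hour 22.
Since model export (must start by hour 22, minus 3-hour gap → hour 19) depends on it, train/test split must finish by hour 19. Backing off its 2-hour duration gives a latest start of hour 17.

17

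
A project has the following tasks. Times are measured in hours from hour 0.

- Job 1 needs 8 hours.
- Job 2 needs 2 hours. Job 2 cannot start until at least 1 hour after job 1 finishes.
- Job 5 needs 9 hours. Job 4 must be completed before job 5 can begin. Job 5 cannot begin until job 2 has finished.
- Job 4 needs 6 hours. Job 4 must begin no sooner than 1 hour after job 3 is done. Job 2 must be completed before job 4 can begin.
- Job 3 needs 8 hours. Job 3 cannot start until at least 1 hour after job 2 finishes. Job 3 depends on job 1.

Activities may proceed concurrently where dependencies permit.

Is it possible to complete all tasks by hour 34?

No

Job 1 has no prerequisites, so it starts at hour 0 and finishes at hour 8.
Job 2 cannot begin until job 1 (finishes hour 8, plus 1-hour gap → hour 9). It runs from hour 9 to 9 + 2 = hour 11.
Job 3 needs all of job 2 (finishes hour 11, plus 1-hour gap → hour 12); job 1 (finishes hour 8). That puts its earliest start at hour 12; it finishes at 12 + 8 = hour 20.
Job 4 needs all of job 3 (finishes hour 20, plus 1-hour gap → hour 21); job 2 (finishes hour 11). That puts its earliest start at hour 21; it finishes at 21 + 6 = hour 27.
Job 5 needs all of job 4 (finishes hour 27); job 2 (finishes hour 11). That puts its earliest start at hour 27; it finishes at 27 + 9 = hour 36.
The earliest everything can be done is hour 36, which is after the deadline of 34, so it is not possible.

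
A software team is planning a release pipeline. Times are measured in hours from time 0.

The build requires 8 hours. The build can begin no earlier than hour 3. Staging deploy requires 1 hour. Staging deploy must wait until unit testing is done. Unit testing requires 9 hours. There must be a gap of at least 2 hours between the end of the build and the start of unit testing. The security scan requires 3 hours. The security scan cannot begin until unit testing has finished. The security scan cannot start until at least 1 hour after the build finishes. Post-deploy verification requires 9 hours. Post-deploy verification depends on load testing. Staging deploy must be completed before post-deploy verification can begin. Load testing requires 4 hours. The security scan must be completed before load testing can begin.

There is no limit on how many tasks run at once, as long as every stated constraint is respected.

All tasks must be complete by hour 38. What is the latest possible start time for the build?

3

Post-deploy verification must finish by hour 38; it takes 9 hours, so it must start by 38 − 9 = hour 29.
Since post-deploy verification (must start by hour 29) depends on it, load testing must finish by hour 29. Backing off its 4-hour duration gives a latest start of hour 25.
Since load testing (must start by hour 25) depends on it, the security scan must finish by hour 25. Backing off its 3-hour duration gives a latest start of hour 22.
Staging deploy has to be done before post-deploy verification (must start by hour 29). That means finishing by hour 29, i.e. starting by 29 − 1 = hour 28.
Unit testing must finish in time for the security scan (must start by hour 22); staging deploy (must start by hour 28). The tightest is hour 22, so unit testing must start by 22 − 9 = hour 13.
The build has several dependents: unit testing (must start by hour 13, minus 2-hour gap → hour 11); the security scan (must start by hour 22, minus 1-hour gap → hour 21). The earliest of those limits is hour 11, so the build must start by 11 − 8 = hour 3.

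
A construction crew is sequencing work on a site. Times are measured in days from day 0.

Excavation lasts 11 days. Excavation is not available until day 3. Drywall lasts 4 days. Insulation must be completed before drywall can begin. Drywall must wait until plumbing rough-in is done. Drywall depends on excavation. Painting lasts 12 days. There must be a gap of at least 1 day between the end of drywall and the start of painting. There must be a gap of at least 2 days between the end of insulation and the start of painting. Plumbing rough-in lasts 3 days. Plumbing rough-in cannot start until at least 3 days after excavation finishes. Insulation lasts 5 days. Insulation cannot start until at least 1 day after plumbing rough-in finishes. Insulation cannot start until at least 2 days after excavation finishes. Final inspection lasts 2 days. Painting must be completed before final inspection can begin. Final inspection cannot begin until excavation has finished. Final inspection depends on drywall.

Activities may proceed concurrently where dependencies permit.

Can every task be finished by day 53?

Excavation waits on its own release at day 3, so it starts at day 3 and finishes at 3 + 11 = day 14.
Plumbing rough-in waits on excavation (finishes day 14, plus 3-day gap → day 17), so it starts at day 17 and finishes at 17 + 3 = day 20.
Insulation cannot start until plumbing rough-in (finishes day 20, plus 1-day gap → day 21); excavation (finishes day 14, plus 2-day gap → day 16). The controlling bound is day 21, so insulation finishes at 21 + 5 = day 26.
Drywall has to wait for insulation (finishes day 26); plumbing rough-in (finishes day 20); excavation (finishes day 14). The latest of these is day 26, so drywall runs day 26 to 26 + 4 = day 30.
Painting cannot start until drywall (finishes day 30, plus 1-day gap → day 31); insulation (finishes day 26, plus 2-day gap → day 28). The controlling bound is day 31, so painting finishes at 31 + 12 = day 43.
Final inspection has to wait for painting (finishes day 43); excavation (finishes day 14); drywall (finishes day 30). The latest of these is day 43, so final inspection runs day 43 to 43 + 2 = day 45.
Every task is finished by day 45, which is no later than the deadline of 53, so the schedule is feasible.

Yes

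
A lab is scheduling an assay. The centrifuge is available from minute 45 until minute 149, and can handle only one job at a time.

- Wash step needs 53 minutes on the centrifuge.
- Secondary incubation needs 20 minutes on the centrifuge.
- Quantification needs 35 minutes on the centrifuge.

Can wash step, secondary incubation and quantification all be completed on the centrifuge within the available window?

No

The centrifuge window is 149 − 45 = 104 minutes.
Running back to back, the jobs need 53 + 20 + 35 = 108 minutes on the centrifuge.
Since 108 > 104, they cannot all fit.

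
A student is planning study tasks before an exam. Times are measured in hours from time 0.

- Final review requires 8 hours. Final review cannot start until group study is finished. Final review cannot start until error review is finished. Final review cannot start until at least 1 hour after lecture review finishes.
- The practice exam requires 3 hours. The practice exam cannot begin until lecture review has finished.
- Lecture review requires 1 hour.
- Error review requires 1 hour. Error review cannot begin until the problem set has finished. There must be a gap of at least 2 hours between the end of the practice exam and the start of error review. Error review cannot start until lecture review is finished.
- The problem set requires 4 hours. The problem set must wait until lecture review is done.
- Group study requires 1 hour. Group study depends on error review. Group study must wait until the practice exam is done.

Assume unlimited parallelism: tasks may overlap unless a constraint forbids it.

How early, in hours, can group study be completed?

8

Lecture review has no prerequisites, so it starts at hour 0 and finishes at hour 1.
After lecture review (finishes hour 1), the practice exam can start at hour 1 and finishes at hour 4.
The problem set cannot begin until lecture review (finishes hour 1). It runs from hour 1 to 1 + 4 = hour 5.
Error review cannot start until the problem set (finishes hour 5); the practice exam (finishes hour 4, plus 2-hour gap → hour 6); lecture review (finishes hour 1). The controlling bound is hour 6, so error review finishes at 6 + 1 = hour 7.
Group study has to wait for error review (finishes hour 7); the practice exam (finishes hour 4). The latest of these is hour 7, so group study runs hour 7 to 7 + 1 = hour 8.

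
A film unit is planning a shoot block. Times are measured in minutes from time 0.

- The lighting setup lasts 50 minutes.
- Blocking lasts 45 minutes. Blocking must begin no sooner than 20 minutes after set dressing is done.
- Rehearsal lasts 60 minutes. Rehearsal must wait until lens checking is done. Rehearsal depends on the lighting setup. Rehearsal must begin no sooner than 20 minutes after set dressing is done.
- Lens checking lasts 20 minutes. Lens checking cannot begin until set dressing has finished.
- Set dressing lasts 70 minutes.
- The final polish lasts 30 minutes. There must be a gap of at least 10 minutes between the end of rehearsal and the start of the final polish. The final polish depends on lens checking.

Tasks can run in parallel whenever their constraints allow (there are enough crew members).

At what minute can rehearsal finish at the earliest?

Nothing blocks the lighting setup, so it runs from minute 0 to minute 50.
Set dressing can start immediately at minute 0; it finishes at minute 70.
Lens checking cannot begin until set dressing (finishes minute 70). It runs from minute 70 to 70 + 20 = minute 90.
Rehearsal needs all of lens checking (finishes minute 90); the lighting setup (finishes minute 50); set dressing (finishes minute 70, plus 20-minute gap → minute 90). That puts its earliest start at minute 90; it finishes at 90 + 60 = minute 150.

150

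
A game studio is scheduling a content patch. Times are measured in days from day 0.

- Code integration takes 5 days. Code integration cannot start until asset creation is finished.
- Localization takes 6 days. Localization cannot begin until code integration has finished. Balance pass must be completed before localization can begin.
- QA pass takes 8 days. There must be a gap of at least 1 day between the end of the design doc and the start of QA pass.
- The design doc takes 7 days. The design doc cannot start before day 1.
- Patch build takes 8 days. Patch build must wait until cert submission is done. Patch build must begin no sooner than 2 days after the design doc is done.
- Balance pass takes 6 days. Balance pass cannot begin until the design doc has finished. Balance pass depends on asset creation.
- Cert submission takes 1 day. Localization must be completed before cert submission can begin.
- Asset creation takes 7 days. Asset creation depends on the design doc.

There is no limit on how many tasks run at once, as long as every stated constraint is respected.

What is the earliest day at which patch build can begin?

28

The design doc cannot begin until its own release at day 1. It runs from day 1 to 1 + 7 = day 8.
After the design doc (finishes day 8), asset creation can start at day 8 and finishes at day 15.
Balance pass has to wait for the design doc (finishes day 8); asset creation (finishes day 15). The latest of these is day 15, so balance pass runs day 15 to 15 + 6 = day 21.
After asset creation (finishes day 15), code integration can start at day 15 and finishes at day 20.
Localization needs all of code integration (finishes day 20); balance pass (finishes day 21). That puts its earliest start at day 21; it finishes at 21 + 6 = day 27.
After localization (finishes day 27), cert submission can start at day 27 and finishes at day 28.
Patch build waits on cert submission (finishes day 28); the design doc (finishes day 8, plus 2-day gap → day 10). The latest of these is day 28, which is the earliest patch build can start.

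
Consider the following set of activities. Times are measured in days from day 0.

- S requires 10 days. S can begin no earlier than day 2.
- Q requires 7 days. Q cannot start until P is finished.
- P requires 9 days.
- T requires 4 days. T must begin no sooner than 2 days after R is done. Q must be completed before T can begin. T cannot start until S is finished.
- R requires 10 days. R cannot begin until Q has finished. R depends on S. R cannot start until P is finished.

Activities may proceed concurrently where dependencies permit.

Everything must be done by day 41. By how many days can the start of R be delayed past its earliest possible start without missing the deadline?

S waits on its own release at day 2, so it starts at day 2 and finishes at 2 + 10 = day 12.
Nothing blocks P, so it runs from day 0 to day 9.
Q waits on P (finishes day 9), so it starts at day 9 and finishes at 9 + 7 = day 16.
For R: Q (finishes day 16); S (finishes day 12); P (finishes day 9). Taking the maximum gives a start of day 16, and it finishes at 16 + 10 = day 26.

Working backward from the deadline:
To finish by day 41, T (duration 4) must start no later than day 37.
Since T (must start by day 37, minus 2-day gap → day 35) depends on it, R must finish by day 35. Backing off its 10-day duration gives a latest start of day 25.
So R can start as early as day 16 and as late as day 25, giving 25 − 16 = 9 days of slack.

9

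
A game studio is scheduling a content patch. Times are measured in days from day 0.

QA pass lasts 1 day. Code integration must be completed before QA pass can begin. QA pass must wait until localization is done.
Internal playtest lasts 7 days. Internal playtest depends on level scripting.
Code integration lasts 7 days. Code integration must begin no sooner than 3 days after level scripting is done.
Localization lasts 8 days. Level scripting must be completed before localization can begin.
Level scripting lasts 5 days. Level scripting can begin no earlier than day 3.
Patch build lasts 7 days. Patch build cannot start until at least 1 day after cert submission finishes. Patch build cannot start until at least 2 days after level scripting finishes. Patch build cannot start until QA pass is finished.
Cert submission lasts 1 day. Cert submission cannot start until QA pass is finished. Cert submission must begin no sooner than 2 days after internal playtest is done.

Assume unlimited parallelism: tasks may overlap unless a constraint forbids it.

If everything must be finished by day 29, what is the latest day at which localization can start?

Patch build has no dependents, so it just needs to finish by day 29. Starting by 29 − 7 = day 22 achieves that.
Cert submission has to be done before patch build (must start by day 22, minus 1-day gap → day 21). That means finishing by day 21, i.e. starting by 21 − 1 = day 20.
QA pass feeds cert submission (must start by day 20); patch build (must start by day 22). Taking the minimum, QA pass must finish by day 20 and start by 20 − 1 = day 19.
Localization must finish before QA pass (must start by day 19). With an 8-day duration, localization must start by 19 − 8 = day 11.

11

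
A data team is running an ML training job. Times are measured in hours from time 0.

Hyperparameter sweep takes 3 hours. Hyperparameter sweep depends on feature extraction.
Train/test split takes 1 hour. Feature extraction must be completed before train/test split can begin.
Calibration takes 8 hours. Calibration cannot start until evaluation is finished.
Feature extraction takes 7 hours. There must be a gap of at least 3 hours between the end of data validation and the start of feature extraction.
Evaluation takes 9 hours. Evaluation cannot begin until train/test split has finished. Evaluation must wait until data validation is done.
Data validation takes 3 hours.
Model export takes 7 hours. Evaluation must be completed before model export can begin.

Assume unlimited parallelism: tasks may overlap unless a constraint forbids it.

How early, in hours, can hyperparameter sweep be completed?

16

Data validation has no prerequisites, so it starts at hour 0 and finishes at hour 3.
Feature extraction cannot begin until data validation (finishes hour 3, plus 3-hour gap → hour 6). It runs from hour 6 to 6 + 7 = hour 13.
Hyperparameter sweep cannot begin until feature extraction (finishes hour 13). It runs from hour 13 to 13 + 3 = hour 16.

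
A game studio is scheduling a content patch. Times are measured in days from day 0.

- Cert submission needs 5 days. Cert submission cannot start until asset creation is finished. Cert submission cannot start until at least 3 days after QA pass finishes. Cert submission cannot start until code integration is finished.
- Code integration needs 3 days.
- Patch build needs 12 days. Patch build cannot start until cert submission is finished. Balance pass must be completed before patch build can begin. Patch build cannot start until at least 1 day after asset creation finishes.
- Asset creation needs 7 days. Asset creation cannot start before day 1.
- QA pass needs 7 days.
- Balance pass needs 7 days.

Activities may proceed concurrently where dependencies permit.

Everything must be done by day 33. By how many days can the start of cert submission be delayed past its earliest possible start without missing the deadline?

QA pass can start immediately at day 0; it finishes at day 7.
Code integration has no prerequisites, so it starts at day 0 and finishes at day 3.
Asset creation waits on its own release at day 1, so it starts at day 1 and finishes at 1 + 7 = day 8.
Cert submission needs all of asset creation (finishes day 8); QA pass (finishes day 7, plus 3-day gap → day 10); code integration (finishes day 3). That puts its earliest start at day 10; it finishes at 10 + 5 = day 15.

Working backward from the deadline:
To finish by day 33, patch build (duration 12) must start no later than day 21.
Cert submission must finish before patch build (must start by day 21). With a 5-day duration, cert submission must start by 21 − 5 = day 16.
So cert submission can start as early as day 10 and as late as day 16, giving 16 − 10 = 6 days of slack.

6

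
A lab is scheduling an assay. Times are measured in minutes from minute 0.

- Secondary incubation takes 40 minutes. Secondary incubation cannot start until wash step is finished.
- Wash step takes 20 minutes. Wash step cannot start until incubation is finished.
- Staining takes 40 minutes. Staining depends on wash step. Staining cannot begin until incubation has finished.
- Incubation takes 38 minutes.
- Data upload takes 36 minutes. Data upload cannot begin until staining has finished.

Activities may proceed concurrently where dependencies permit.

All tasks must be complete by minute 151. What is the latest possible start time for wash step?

55

Nothing follows data upload; the deadline of minute 151 is its only limit. It must start by 151 − 36 = minute 115.
Since data upload (must start by minute 115) depends on it, staining must finish by minute 115. Backing off its 40-minute duration gives a latest start of minute 75.
To finish by minute 151, secondary incubation (duration 40) must start no later than minute 111.
Wash step has several dependents: staining (must start by minute 75); secondary incubation (must start by minute 111). The earliest of those limits is minute 75, so wash step must start by 75 − 20 = minute 55.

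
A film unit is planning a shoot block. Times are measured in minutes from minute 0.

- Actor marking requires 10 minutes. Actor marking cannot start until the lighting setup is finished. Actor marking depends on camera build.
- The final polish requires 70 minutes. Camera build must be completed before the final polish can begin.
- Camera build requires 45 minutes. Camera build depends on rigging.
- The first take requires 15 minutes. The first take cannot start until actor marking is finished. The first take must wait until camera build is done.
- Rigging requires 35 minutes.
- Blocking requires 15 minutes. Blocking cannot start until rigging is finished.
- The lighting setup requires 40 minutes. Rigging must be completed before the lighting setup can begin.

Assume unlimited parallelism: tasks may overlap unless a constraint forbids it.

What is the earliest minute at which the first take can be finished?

105

Rigging has no prerequisites, so it starts at minute 0 and finishes at minute 35.
Camera build cannot begin until rigging (finishes minute 35). It runs from minute 35 to 35 + 45 = minute 80.
The lighting setup waits on rigging (finishes minute 35), so it starts at minute 35 and finishes at 35 + 40 = minute 75.
Actor marking cannot start until the lighting setup (finishes minute 75); camera build (finishes minute 80). The controlling bound is minute 80, so actor marking finishes at 80 + 10 = minute 90.
The first take has to wait for actor marking (finishes minute 90); camera build (finishes minute 80). The latest of these is minute 90, so the first take runs minute 90 to 90 + 15 = minute 105.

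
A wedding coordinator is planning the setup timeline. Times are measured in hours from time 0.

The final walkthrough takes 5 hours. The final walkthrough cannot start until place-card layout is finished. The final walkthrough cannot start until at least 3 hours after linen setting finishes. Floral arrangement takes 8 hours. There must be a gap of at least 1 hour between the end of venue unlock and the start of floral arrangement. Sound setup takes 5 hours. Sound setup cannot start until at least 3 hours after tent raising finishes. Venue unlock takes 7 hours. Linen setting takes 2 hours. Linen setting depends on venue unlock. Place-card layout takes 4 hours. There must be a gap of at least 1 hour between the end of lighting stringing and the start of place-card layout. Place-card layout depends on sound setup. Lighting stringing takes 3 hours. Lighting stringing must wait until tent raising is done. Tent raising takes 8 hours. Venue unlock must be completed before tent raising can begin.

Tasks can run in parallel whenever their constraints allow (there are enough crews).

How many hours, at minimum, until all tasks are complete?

Venue unlock can start immediately at hour 0; it finishes at hour 7.
Floral arrangement waits on venue unlock (finishes hour 7, plus 1-hour gap → hour 8), so it starts at hour 8 and finishes at 8 + 8 = hour 16.
Linen setting waits on venue unlock (finishes hour 7), so it starts at hour 7 and finishes at 7 + 2 = hour 9.
Tent raising cannot begin until venue unlock (finishes hour 7). It runs from hour 7 to 7 + 8 = hour 15.
After tent raising (finishes hour 15, plus 3-hour gap → hour 18), sound setup can start at hour 18 and finishes at hour 23.
Lighting stringing waits on tent raising (finishes hour 15), so it starts at hour 15 and finishes at 15 + 3 = hour 18.
Place-card layout needs all of lighting stringing (finishes hour 18, plus 1-hour gap → hour 19); sound setup (finishes hour 23). That puts its earliest start at hour 23; it finishes at 23 + 4 = hour 27.
The final walkthrough cannot start until place-card layout (finishes hour 27); linen setting (finishes hour 9, plus 3-hour gap → hour 12). The controlling bound is hour 27, so the final walkthrough finishes at 27 + 5 = hour 32.
All tasks are finished once the last one completes. Finish times: Venue unlock at 7, Tent raising at 15, Linen setting at 9, Floral arrangement at 16, Lighting stringing at 18, Sound setup at 23, Place-card layout at 27, The final walkthrough at 32. The latest is hour 32.

32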